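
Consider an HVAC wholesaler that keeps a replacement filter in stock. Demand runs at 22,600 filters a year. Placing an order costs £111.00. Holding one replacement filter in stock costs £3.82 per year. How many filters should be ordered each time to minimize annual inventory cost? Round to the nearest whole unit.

EOQ = √(2DS / H) = √(2 × 22,600 × 111 / 3.82).
= √(5,017,200 / 3.82) = √1,313,403.1414 ≈ 1146.038.

Q* ≈ 1,146 filters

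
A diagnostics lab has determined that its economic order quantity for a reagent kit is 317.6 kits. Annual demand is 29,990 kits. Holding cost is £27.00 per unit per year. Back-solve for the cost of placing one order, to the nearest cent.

The basic EOQ model gives Q* = √(2DS/H); rearrange for the unknown.
From Q* = √(2DS/H): S = Q*²H / (2D) = 317.6² × 27 / (2 × 29,990) = 45.4065.

S ≈ £45.41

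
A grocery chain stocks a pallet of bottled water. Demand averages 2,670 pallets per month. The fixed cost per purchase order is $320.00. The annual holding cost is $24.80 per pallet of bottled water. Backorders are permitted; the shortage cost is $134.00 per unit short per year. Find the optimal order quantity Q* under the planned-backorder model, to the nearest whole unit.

Q* ≈ 990 pallets

Annual demand D = 2,670 × 12 = 32,040.
With planned backorders, Q* = √(2DS/H) · √((H+B)/B).
√(2DS/H) = √(2 × 32,040 × 320 / 24.8) = 909.307.
√((H+B)/B) = √((24.8+134)/134) = 1.0886.
Q* ≈ 989.882.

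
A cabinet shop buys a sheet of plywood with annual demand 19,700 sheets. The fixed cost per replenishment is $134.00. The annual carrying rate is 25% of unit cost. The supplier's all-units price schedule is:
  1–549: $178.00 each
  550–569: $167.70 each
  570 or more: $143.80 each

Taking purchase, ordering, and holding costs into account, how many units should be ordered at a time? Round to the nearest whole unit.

Q* ≈ 570 sheets

Holding cost per unit per year at price C is H = 0.25·C.
For each price level, check whether its EOQ is feasible; otherwise the best quantity at that price is the breakpoint.
EOQ at $178.00 = 344.4 (feasible in tier 1): TC = 19,700×$178.00 + (19,700/344.4)×134 + (344.4/2)×0.25×$178.00 = $3,521,927.82.
EOQ at $167.70 = 354.9 < 550, so use break Q=550: TC = 19,700×$167.70 + (19,700/550.0)×134 + (550.0/2)×0.25×$167.70 = $3,320,019.01.
EOQ at $143.80 = 383.2 < 570, so use break Q=570: TC = 19,700×$143.80 + (19,700/570.0)×134 + (570.0/2)×0.25×$143.80 = $2,847,736.98.
Lowest total cost is $2,847,736.98 at Q = 570.0.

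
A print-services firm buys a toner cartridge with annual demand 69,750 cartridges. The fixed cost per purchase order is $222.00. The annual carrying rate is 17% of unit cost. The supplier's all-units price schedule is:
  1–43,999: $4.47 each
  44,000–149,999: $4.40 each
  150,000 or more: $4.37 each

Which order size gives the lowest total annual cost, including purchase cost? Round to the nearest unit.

Q* ≈ 6,384 cartridges

Holding cost per unit per year at price C is H = 0.17·C.
Candidates are each tier's EOQ (if it falls in that tier) and each price-break quantity.
EOQ at $4.47 = 6383.9 (feasible in tier 1): TC = 69,750×$4.47 + (69,750/6383.9)×222 + (6383.9/2)×0.17×$4.47 = $316,633.62.
EOQ at $4.40 = 6434.5 < 44000, so use break Q=44000: TC = 69,750×$4.40 + (69,750/44000.0)×222 + (44000.0/2)×0.17×$4.40 = $323,707.92.
EOQ at $4.37 = 6456.5 < 150000, so use break Q=150000: TC = 69,750×$4.37 + (69,750/150000.0)×222 + (150000.0/2)×0.17×$4.37 = $360,628.23.
Lowest total cost is $316,633.62 at Q = 6383.9.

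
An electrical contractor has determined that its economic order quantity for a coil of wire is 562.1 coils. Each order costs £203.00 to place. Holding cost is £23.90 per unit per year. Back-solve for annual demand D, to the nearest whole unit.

D ≈ 18,599 coils per year

Invert the EOQ relation Q*² = 2DS/H.
From Q* = √(2DS/H): D = Q*²H / (2S) = 562.1² × 23.9 / (2 × 203) = 18599.404.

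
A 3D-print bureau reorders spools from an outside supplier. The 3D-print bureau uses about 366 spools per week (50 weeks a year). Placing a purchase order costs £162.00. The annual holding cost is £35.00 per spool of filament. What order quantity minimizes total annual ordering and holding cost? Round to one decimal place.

Q* ≈ 411.6 spools

Annual demand D = 366 × 50 = 18,300.
EOQ = √(2DS / H) = √(2 × 18,300 × 162 / 35).
= √(5,929,200 / 35) = √169,405.7143 ≈ 411.589.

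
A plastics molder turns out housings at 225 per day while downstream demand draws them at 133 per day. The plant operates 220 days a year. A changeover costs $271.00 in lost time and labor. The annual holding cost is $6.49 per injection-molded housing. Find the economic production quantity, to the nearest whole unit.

Q* ≈ 2,445 housings

Annual demand D = 133 × 220 = 29,260.
Production build-up factor (1 − d/p) = 1 − 133/225 = 0.4089.
Q* = √(2DS / (H(1 − d/p))) = √(2 × 29,260 × 271 / (6.49 × 0.4089)).
= √(15,858,920 / 2.6537) ≈ 2444.622.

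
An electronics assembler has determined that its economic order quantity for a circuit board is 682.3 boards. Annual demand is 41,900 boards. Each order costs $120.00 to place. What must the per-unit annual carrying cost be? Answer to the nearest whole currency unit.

H ≈ $22

Squaring Q* = √(2DS/H) gives Q*² = 2DS/H.
From Q* = √(2DS/H): H = 2DS / Q*² = 2 × 41,900 × 120 / 682.3² = 21.6010.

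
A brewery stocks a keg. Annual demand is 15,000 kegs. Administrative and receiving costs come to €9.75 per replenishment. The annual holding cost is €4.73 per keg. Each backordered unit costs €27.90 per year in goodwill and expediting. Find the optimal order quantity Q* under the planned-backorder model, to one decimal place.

With planned backorders, Q* = √(2DS/H) · √((H+B)/B).
√(2DS/H) = √(2 × 15,000 × 9.75 / 4.73) = 248.675.
√((H+B)/B) = √((4.73+27.9)/27.9) = 1.0814.
Q* ≈ 268.930.

Q* ≈ 268.9 kegs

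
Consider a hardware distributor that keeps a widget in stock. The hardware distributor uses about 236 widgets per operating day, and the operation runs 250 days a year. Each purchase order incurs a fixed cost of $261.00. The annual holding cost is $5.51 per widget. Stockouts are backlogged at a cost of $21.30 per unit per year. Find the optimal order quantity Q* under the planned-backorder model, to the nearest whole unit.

Annual demand D = 236 × 250 = 59,000.
With planned backorders, Q* = √(2DS/H) · √((H+B)/B).
√(2DS/H) = √(2 × 59,000 × 261 / 5.51) = 2364.207.
√((H+B)/B) = √((5.51+21.3)/21.3) = 1.1219.
Q* ≈ 2652.431.

Q* ≈ 2,652 widgets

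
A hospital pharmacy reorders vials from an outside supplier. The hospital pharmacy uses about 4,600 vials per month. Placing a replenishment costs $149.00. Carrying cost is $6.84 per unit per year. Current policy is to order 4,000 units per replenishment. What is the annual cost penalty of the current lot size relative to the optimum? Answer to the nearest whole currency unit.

Annual demand D = 4,600 × 12 = 55,200.
EOQ = √(2DS/H) = √(2 × 55,200 × 149 / 6.84) ≈ 1550.78.
Cost at Q* = (D/Q*)S + (Q*/2)H = √(2DSH) ≈ $10,607.32.
Cost at Q = 4,000: (55,200/4,000)×149 + (4,000/2)×6.84 = $2,056.20 + $13,680.00 = $15,736.20.
Excess = $15,736.20 − $10,607.32 = $5,128.88.

Extra cost ≈ $5,129 per year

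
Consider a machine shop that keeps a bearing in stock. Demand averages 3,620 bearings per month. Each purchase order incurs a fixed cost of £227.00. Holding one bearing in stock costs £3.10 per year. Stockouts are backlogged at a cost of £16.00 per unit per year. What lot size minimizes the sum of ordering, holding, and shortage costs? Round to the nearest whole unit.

Annual demand D = 3,620 × 12 = 43,440.
With planned backorders, Q* = √(2DS/H) · √((H+B)/B).
√(2DS/H) = √(2 × 43,440 × 227 / 3.1) = 2522.272.
√((H+B)/B) = √((3.1+16)/16) = 1.0926.
Q* ≈ 2755.806.

Q* ≈ 2,756 bearings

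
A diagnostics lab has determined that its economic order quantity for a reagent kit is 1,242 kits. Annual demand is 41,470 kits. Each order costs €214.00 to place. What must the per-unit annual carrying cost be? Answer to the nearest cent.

H ≈ €11.51

Invert the EOQ relation Q*² = 2DS/H.
From Q* = √(2DS/H): H = 2DS / Q*² = 2 × 41,470 × 214 / 1,242² = 11.5063.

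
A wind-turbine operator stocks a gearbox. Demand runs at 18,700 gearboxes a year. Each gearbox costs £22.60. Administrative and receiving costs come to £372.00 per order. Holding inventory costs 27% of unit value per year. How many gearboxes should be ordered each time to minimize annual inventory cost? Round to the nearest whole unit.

Q* ≈ 1,510 gearboxes

Holding cost H = 0.27 × £22.60 = £6.1020 per unit per year.
EOQ = √(2DS / H) = √(2 × 18,700 × 372 / 6.102).
= √(13,912,800 / 6.102) = √2,280,039.3314 ≈ 1509.980.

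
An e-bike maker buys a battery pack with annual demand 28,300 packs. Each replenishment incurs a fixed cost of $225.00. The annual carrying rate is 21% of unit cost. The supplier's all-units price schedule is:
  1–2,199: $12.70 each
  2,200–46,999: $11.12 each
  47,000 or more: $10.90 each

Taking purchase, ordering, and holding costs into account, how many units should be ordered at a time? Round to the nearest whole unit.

Holding cost per unit per year at price C is H = 0.21·C.
Evaluate total cost at each tier's feasible EOQ or, if the EOQ is below the tier, at the tier's minimum quantity.
EOQ at $12.70 = 2185.2 (feasible in tier 1): TC = 28,300×$12.70 + (28,300/2185.2)×225 + (2185.2/2)×0.21×$12.70 = $365,237.89.
EOQ at $11.12 = 2335.3 (feasible in tier 2): TC = 28,300×$11.12 + (28,300/2335.3)×225 + (2335.3/2)×0.21×$11.12 = $320,149.33.
EOQ at $10.90 = 2358.7 < 47000, so use break Q=47000: TC = 28,300×$10.90 + (28,300/47000.0)×225 + (47000.0/2)×0.21×$10.90 = $362,396.98.
Lowest total cost is $320,149.33 at Q = 2335.3.

Q* ≈ 2,335 packs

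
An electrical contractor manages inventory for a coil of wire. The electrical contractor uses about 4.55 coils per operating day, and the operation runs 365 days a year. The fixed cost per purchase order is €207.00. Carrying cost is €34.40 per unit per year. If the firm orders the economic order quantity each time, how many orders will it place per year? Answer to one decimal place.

Annual demand D = 4.55 × 365 = 1,660.75.
EOQ = √(2DS/H) = √(2 × 1,660.75 × 207 / 34.4) ≈ 141.38.
Orders per year = D / Q* = 1,660.75 / 141.38 ≈ 11.747.

N ≈ 11.7 orders per year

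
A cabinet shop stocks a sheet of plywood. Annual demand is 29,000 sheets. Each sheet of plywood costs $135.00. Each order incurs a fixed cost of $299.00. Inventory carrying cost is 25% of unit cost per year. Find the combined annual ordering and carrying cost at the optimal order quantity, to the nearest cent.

TC* ≈ $24,192.82

Holding cost H = 0.25 × $135.00 = $33.7500 per unit per year.
EOQ = √(2DS/H) = √(2 × 29,000 × 299 / 33.75) ≈ 716.82.
At Q*, ordering cost (D/Q*)S equals holding cost (Q*/2)H, each = √(DSH/2).
Minimum total = √(2DSH) = √(2 × 29,000 × 299 × 33.75) ≈ 24192.819.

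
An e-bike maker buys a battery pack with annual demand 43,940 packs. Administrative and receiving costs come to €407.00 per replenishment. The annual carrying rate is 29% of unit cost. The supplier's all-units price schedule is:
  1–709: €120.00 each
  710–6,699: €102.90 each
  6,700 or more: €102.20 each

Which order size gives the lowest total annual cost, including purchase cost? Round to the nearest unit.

Holding cost per unit per year at price C is H = 0.29·C.
For each price level, check whether its EOQ is feasible; otherwise the best quantity at that price is the breakpoint.
Tier 1 (€120.00): EOQ = 1013.8 exceeds tier's upper bound 709, so this tier is dominated.
EOQ at €102.90 = 1094.8 (feasible in tier 2): TC = 43,940×€102.90 + (43,940/1094.8)×407 + (1094.8/2)×0.29×€102.90 = €4,554,095.98.
EOQ at €102.20 = 1098.5 < 6700, so use break Q=6700: TC = 43,940×€102.20 + (43,940/6700.0)×407 + (6700.0/2)×0.29×€102.20 = €4,592,624.49.
Lowest total cost is €4,554,095.98 at Q = 1094.8.

Q* ≈ 1,095 packs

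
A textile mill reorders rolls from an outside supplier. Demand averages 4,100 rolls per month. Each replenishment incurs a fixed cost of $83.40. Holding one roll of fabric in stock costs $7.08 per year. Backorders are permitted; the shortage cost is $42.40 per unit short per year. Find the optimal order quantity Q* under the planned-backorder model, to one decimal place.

Q* ≈ 1,163.0 rolls

Annual demand D = 4,100 × 12 = 49,200.
With planned backorders, Q* = √(2DS/H) · √((H+B)/B).
√(2DS/H) = √(2 × 49,200 × 83.4 / 7.08) = 1076.624.
√((H+B)/B) = √((7.08+42.4)/42.4) = 1.0803.
Q* ≈ 1163.043.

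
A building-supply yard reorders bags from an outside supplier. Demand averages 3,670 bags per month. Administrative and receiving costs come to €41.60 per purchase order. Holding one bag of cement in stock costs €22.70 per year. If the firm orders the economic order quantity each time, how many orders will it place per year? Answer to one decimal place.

N ≈ 109.6 orders per year

Annual demand D = 3,670 × 12 = 44,040.
The optimal lot size = √(2DS/H) = √(2 × 44,040 × 41.6 / 22.7) ≈ 401.77.
Orders per year = D / Q* = 44,040 / 401.77 ≈ 109.616.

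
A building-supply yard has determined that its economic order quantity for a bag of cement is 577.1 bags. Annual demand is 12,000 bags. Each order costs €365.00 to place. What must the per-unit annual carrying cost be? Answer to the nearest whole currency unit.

H ≈ €26

Squaring Q* = √(2DS/H) gives Q*² = 2DS/H.
From Q* = √(2DS/H): H = 2DS / Q*² = 2 × 12,000 × 365 / 577.1² = 26.3028.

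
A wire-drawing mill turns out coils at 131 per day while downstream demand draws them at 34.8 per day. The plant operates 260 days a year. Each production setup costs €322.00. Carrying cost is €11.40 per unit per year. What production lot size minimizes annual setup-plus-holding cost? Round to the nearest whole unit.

Annual demand D = 34.8 × 260 = 9,048.
Production build-up factor (1 − d/p) = 1 − 34.8/131 = 0.7344.
Q* = √(2DS / (H(1 − d/p))) = √(2 × 9,048 × 322 / (11.4 × 0.7344)).
= √(5,826,912 / 8.3716) ≈ 834.286.

Q* ≈ 834 coils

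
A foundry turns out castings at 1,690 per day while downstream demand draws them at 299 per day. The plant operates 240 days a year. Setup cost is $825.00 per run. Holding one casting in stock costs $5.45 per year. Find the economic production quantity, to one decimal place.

Annual demand D = 299 × 240 = 71,760.
Production build-up factor (1 − d/p) = 1 − 299/1,690 = 0.8231.
Q* = √(2DS / (H(1 − d/p))) = √(2 × 71,760 × 825 / (5.45 × 0.8231)).
= √(118,404,000 / 4.4858) ≈ 5137.652.

Q* ≈ 5,137.7 castings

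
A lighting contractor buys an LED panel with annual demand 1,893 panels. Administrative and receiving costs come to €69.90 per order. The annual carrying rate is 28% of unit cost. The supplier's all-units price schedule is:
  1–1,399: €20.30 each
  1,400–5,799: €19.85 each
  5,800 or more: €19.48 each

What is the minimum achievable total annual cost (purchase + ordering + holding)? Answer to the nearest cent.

Holding cost per unit per year at price C is H = 0.28·C.
Evaluate total cost at each tier's feasible EOQ or, if the EOQ is below the tier, at the tier's minimum quantity.
EOQ at €20.30 = 215.8 (feasible in tier 1): TC = 1,893×€20.30 + (1,893/215.8)×69.9 + (215.8/2)×0.28×€20.30 = €39,654.37.
EOQ at €19.85 = 218.2 < 1400, so use break Q=1400: TC = 1,893×€19.85 + (1,893/1400.0)×69.9 + (1400.0/2)×0.28×€19.85 = €41,561.16.
EOQ at €19.48 = 220.3 < 5800, so use break Q=5800: TC = 1,893×€19.48 + (1,893/5800.0)×69.9 + (5800.0/2)×0.28×€19.48 = €52,716.21.
Lowest total cost among the candidates is at Q = 215.8.

TC* ≈ €39,654.37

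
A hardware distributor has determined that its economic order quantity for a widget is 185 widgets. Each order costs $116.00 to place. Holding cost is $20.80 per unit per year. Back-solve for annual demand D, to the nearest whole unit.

D ≈ 3,068 widgets per year

The basic EOQ model gives Q* = √(2DS/H); rearrange for the unknown.
From Q* = √(2DS/H): D = Q*²H / (2S) = 185² × 20.8 / (2 × 116) = 3068.448.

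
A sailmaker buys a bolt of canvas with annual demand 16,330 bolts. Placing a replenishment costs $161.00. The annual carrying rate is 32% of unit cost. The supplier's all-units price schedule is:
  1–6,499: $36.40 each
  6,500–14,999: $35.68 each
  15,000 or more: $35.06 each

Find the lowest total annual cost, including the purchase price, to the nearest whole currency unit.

TC* ≈ $602,238

Holding cost per unit per year at price C is H = 0.32·C.
For each price level, check whether its EOQ is feasible; otherwise the best quantity at that price is the breakpoint.
EOQ at $36.40 = 671.9 (feasible in tier 1): TC = 16,330×$36.40 + (16,330/671.9)×161 + (671.9/2)×0.32×$36.40 = $602,238.12.
EOQ at $35.68 = 678.6 < 6500, so use break Q=6500: TC = 16,330×$35.68 + (16,330/6500.0)×161 + (6500.0/2)×0.32×$35.68 = $620,166.08.
EOQ at $35.06 = 684.6 < 15000, so use break Q=15000: TC = 16,330×$35.06 + (16,330/15000.0)×161 + (15000.0/2)×0.32×$35.06 = $656,849.08.
Lowest total cost among the candidates is at Q = 671.9.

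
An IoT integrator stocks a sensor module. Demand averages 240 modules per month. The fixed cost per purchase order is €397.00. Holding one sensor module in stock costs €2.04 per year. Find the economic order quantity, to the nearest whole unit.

Annual demand D = 240 × 12 = 2,880.
EOQ = √(2DS / H) = √(2 × 2,880 × 397 / 2.04).
= √(2,286,720 / 2.04) = √1,120,941.1765 ≈ 1058.745.

Q* ≈ 1,059 modules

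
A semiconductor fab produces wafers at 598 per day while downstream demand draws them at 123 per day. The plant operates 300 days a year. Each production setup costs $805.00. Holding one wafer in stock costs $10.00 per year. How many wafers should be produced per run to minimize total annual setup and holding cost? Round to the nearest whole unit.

Annual demand D = 123 × 300 = 36,900.
Production build-up factor (1 − d/p) = 1 − 123/598 = 0.7943.
Q* = √(2DS / (H(1 − d/p))) = √(2 × 36,900 × 805 / (10 × 0.7943)).
= √(59,409,000 / 7.9431) ≈ 2734.827.

Q* ≈ 2,735 wafers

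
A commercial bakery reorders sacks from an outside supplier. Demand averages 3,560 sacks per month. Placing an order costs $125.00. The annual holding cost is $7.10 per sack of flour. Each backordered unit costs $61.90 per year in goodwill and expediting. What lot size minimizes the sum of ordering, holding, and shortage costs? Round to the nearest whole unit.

Q* ≈ 1,295 sacks

Annual demand D = 3,560 × 12 = 42,720.
With planned backorders, Q* = √(2DS/H) · √((H+B)/B).
√(2DS/H) = √(2 × 42,720 × 125 / 7.1) = 1226.469.
√((H+B)/B) = √((7.1+61.9)/61.9) = 1.0558.
Q* ≈ 1294.898.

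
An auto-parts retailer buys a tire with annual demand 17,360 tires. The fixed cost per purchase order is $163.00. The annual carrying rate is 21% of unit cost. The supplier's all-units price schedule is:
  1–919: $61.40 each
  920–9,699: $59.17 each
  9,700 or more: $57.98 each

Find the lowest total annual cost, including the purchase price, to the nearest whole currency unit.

Holding cost per unit per year at price C is H = 0.21·C.
Candidates are each tier's EOQ (if it falls in that tier) and each price-break quantity.
EOQ at $61.40 = 662.5 (feasible in tier 1): TC = 17,360×$61.40 + (17,360/662.5)×163 + (662.5/2)×0.21×$61.40 = $1,074,446.35.
EOQ at $59.17 = 674.9 < 920, so use break Q=920: TC = 17,360×$59.17 + (17,360/920.0)×163 + (920.0/2)×0.21×$59.17 = $1,035,982.76.
EOQ at $57.98 = 681.8 < 9700, so use break Q=9700: TC = 17,360×$57.98 + (17,360/9700.0)×163 + (9700.0/2)×0.21×$57.98 = $1,065,877.15.
Lowest total cost among the candidates is at Q = 920.0.

TC* ≈ $1,035,983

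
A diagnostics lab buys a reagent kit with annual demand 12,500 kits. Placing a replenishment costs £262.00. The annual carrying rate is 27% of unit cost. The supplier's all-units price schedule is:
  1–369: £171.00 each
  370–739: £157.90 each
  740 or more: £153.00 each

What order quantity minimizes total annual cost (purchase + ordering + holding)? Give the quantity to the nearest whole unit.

Holding cost per unit per year at price C is H = 0.27·C.
For each price level, check whether its EOQ is feasible; otherwise the best quantity at that price is the breakpoint.
Tier 1 (£171.00): EOQ = 376.7 exceeds tier's upper bound 369, so this tier is dominated.
EOQ at £157.90 = 392.0 (feasible in tier 2): TC = 12,500×£157.90 + (12,500/392.0)×262 + (392.0/2)×0.27×£157.90 = £1,990,460.66.
EOQ at £153.00 = 398.2 < 740, so use break Q=740: TC = 12,500×£153.00 + (12,500/740.0)×262 + (740.0/2)×0.27×£153.00 = £1,932,210.38.
Lowest total cost is £1,932,210.38 at Q = 740.0.

Q* ≈ 740 kits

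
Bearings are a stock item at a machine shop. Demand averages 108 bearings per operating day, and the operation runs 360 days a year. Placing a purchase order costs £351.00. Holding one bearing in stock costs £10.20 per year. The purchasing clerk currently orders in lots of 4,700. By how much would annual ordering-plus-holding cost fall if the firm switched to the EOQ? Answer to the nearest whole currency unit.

Extra cost ≈ £10,188 per year

Annual demand D = 108 × 360 = 38,880.
EOQ = √(2DS/H) = √(2 × 38,880 × 351 / 10.2) ≈ 1635.81.
Cost at Q* = (D/Q*)S + (Q*/2)H = √(2DSH) ≈ £16,685.21.
Cost at Q = 4,700: (38,880/4,700)×351 + (4,700/2)×10.2 = £2,903.59 + £23,970.00 = £26,873.59.
Excess = £26,873.59 − £16,685.21 = £10,188.38.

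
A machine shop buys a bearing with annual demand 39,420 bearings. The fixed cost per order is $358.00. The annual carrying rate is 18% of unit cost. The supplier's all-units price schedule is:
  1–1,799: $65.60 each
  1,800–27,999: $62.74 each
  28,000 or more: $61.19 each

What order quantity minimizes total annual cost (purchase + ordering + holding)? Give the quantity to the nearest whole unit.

Holding cost per unit per year at price C is H = 0.18·C.
Candidates are each tier's EOQ (if it falls in that tier) and each price-break quantity.
EOQ at $65.60 = 1546.1 (feasible in tier 1): TC = 39,420×$65.60 + (39,420/1546.1)×358 + (1546.1/2)×0.18×$65.60 = $2,604,207.89.
EOQ at $62.74 = 1580.9 < 1800, so use break Q=1800: TC = 39,420×$62.74 + (39,420/1800.0)×358 + (1800.0/2)×0.18×$62.74 = $2,491,214.88.
EOQ at $61.19 = 1600.8 < 28000, so use break Q=28000: TC = 39,420×$61.19 + (39,420/28000.0)×358 + (28000.0/2)×0.18×$61.19 = $2,566,812.61.
Lowest total cost is $2,491,214.88 at Q = 1800.0.

Q* ≈ 1,800 bearings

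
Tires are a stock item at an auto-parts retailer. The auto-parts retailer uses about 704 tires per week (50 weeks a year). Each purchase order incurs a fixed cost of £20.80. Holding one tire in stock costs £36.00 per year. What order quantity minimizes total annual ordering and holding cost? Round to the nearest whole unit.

Q* ≈ 202 tires

Annual demand D = 704 × 50 = 35,200.
EOQ = √(2DS / H) = √(2 × 35,200 × 20.8 / 36).
= √(1,464,320 / 36) = √40,675.5556 ≈ 201.682.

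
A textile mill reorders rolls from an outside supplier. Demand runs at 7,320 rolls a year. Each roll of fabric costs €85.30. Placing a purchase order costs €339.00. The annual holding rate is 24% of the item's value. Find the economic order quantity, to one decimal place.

Q* ≈ 492.4 rolls

Holding cost H = 0.24 × €85.30 = €20.4720 per unit per year.
EOQ = √(2DS / H) = √(2 × 7,320 × 339 / 20.472).
= √(4,962,960 / 20.472) = √242,426.7292 ≈ 492.368.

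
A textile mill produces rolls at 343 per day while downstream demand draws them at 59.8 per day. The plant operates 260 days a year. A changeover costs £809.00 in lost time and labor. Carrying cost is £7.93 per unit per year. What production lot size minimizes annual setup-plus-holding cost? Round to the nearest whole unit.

Annual demand D = 59.8 × 260 = 15,548.
Production build-up factor (1 − d/p) = 1 − 59.8/343 = 0.8257.
Q* = √(2DS / (H(1 − d/p))) = √(2 × 15,548 × 809 / (7.93 × 0.8257)).
= √(25,156,664 / 6.5475) ≈ 1960.155.

Q* ≈ 1,960 rolls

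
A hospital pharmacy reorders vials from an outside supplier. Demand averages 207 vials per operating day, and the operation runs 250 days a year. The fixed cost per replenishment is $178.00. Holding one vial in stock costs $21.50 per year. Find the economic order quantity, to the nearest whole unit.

Annual demand D = 207 × 250 = 51,750.
EOQ = √(2DS / H) = √(2 × 51,750 × 178 / 21.5).
= √(18,423,000 / 21.5) = √856,883.7209 ≈ 925.680.

Q* ≈ 926 vials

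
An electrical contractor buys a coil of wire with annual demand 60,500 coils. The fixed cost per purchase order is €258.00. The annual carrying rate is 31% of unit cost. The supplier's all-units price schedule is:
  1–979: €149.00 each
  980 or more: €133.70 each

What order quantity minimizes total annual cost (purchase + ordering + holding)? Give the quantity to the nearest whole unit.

Holding cost per unit per year at price C is H = 0.31·C.
Evaluate total cost at each tier's feasible EOQ or, if the EOQ is below the tier, at the tier's minimum quantity.
EOQ at €149.00 = 822.1 (feasible in tier 1): TC = 60,500×€149.00 + (60,500/822.1)×258 + (822.1/2)×0.31×€149.00 = €9,052,473.14.
EOQ at €133.70 = 867.9 < 980, so use break Q=980: TC = 60,500×€133.70 + (60,500/980.0)×258 + (980.0/2)×0.31×€133.70 = €8,125,086.58.
Lowest total cost is €8,125,086.58 at Q = 980.0.

Q* ≈ 980 coils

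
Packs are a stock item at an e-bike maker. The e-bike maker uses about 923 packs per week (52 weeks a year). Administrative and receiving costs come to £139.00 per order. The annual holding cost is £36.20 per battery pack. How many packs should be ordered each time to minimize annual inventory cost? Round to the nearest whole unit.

Q* ≈ 607 packs

Annual demand D = 923 × 52 = 47,996.
EOQ = √(2DS / H) = √(2 × 47,996 × 139 / 36.2).
= √(13,342,888 / 36.2) = √368,588.0663 ≈ 607.115.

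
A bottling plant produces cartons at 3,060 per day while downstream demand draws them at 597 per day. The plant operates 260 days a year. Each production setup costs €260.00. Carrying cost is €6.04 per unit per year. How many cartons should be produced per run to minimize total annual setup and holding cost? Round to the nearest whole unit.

Q* ≈ 4,075 cartons

Annual demand D = 597 × 260 = 155,220.
Production build-up factor (1 − d/p) = 1 − 597/3,060 = 0.8049.
Q* = √(2DS / (H(1 − d/p))) = √(2 × 155,220 × 260 / (6.04 × 0.8049)).
= √(80,714,400 / 4.8616) ≈ 4074.605.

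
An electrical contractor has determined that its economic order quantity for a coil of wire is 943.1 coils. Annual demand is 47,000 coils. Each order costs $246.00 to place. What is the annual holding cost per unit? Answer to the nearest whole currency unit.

H ≈ $26

The basic EOQ model gives Q* = √(2DS/H); rearrange for the unknown.
From Q* = √(2DS/H): H = 2DS / Q*² = 2 × 47,000 × 246 / 943.1² = 25.9985.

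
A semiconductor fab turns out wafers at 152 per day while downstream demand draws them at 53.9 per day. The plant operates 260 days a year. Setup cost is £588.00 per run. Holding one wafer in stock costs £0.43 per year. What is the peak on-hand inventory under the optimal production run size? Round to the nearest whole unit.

Annual demand D = 53.9 × 260 = 14,014.
Production build-up factor (1 − d/p) = 1 − 53.9/152 = 0.6454.
Q* = √(2DS / (H(1 − d/p))) = √(2 × 14,014 × 588 / (0.43 × 0.6454)).
= √(16,480,464 / 0.2775) ≈ 7706.156.
Maximum inventory = Q*(1 − d/p) = 7706.156 × 0.6454 ≈ 4973.512.

I_max ≈ 4,974 wafers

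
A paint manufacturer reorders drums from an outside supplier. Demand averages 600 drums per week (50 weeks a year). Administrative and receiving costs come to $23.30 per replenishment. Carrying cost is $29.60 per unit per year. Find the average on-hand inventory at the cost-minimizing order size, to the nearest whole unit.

Annual demand D = 600 × 50 = 30,000.
EOQ = √(2DS/H) = √(2 × 30,000 × 23.3 / 29.6) ≈ 217.32.
Average inventory = Q*/2 ≈ 217.32 / 2 = 108.662.

Average inventory ≈ 109 drums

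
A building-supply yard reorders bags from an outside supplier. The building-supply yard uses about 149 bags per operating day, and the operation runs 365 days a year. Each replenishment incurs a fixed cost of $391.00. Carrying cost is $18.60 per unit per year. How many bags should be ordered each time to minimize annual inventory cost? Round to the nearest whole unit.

Annual demand D = 149 × 365 = 54,385.
EOQ = √(2DS / H) = √(2 × 54,385 × 391 / 18.6).
= √(42,529,070 / 18.6) = √2,286,509.1398 ≈ 1512.121.

Q* ≈ 1,512 bags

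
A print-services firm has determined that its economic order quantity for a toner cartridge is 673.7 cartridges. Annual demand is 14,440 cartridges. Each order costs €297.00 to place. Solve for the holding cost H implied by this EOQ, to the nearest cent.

The basic EOQ model gives Q* = √(2DS/H); rearrange for the unknown.
From Q* = √(2DS/H): H = 2DS / Q*² = 2 × 14,440 × 297 / 673.7² = 18.8982.

H ≈ €18.90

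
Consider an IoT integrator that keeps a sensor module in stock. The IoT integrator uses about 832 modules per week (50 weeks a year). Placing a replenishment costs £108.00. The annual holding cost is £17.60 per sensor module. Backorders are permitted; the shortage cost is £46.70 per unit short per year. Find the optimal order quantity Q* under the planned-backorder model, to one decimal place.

Q* ≈ 838.4 modules

Annual demand D = 832 × 50 = 41,600.
With planned backorders, Q* = √(2DS/H) · √((H+B)/B).
√(2DS/H) = √(2 × 41,600 × 108 / 17.6) = 714.525.
√((H+B)/B) = √((17.6+46.7)/46.7) = 1.1734.
Q* ≈ 838.425.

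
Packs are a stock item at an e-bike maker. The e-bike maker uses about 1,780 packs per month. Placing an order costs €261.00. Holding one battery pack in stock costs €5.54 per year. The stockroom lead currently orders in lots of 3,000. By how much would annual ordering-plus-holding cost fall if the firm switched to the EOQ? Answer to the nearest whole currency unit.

Annual demand D = 1,780 × 12 = 21,360.
EOQ = √(2DS/H) = √(2 × 21,360 × 261 / 5.54) ≈ 1418.67.
Cost at Q* = (D/Q*)S + (Q*/2)H = √(2DSH) ≈ €7,859.42.
Cost at Q = 3,000: (21,360/3,000)×261 + (3,000/2)×5.54 = €1,858.32 + €8,310.00 = €10,168.32.
Excess = €10,168.32 − €7,859.42 = €2,308.90.

Extra cost ≈ €2,309 per year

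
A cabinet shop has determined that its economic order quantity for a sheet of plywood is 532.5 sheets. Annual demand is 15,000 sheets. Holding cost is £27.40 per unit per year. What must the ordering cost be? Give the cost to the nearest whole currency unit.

The basic EOQ model gives Q* = √(2DS/H); rearrange for the unknown.
From Q* = √(2DS/H): S = Q*²H / (2D) = 532.5² × 27.4 / (2 × 15,000) = 258.9814.

S ≈ £259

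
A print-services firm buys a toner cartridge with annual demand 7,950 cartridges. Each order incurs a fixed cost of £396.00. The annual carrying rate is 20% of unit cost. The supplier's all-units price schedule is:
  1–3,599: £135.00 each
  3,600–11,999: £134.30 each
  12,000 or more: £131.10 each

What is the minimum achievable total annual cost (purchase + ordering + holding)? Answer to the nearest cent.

TC* ≈ £1,086,288.51

Holding cost per unit per year at price C is H = 0.20·C.
For each price level, check whether its EOQ is feasible; otherwise the best quantity at that price is the breakpoint.
EOQ at £135.00 = 482.9 (feasible in tier 1): TC = 7,950×£135.00 + (7,950/482.9)×396 + (482.9/2)×0.20×£135.00 = £1,086,288.51.
EOQ at £134.30 = 484.2 < 3600, so use break Q=3600: TC = 7,950×£134.30 + (7,950/3600.0)×396 + (3600.0/2)×0.20×£134.30 = £1,116,907.50.
EOQ at £131.10 = 490.0 < 12000, so use break Q=12000: TC = 7,950×£131.10 + (7,950/12000.0)×396 + (12000.0/2)×0.20×£131.10 = £1,199,827.35.
Lowest total cost among the candidates is at Q = 482.9.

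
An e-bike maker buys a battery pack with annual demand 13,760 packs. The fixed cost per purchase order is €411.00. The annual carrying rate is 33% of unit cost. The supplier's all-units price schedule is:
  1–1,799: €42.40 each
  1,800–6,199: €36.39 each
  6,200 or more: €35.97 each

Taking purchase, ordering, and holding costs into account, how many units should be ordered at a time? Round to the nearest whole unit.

Q* ≈ 1,800 packs

Holding cost per unit per year at price C is H = 0.33·C.
Evaluate total cost at each tier's feasible EOQ or, if the EOQ is below the tier, at the tier's minimum quantity.
EOQ at €42.40 = 899.1 (feasible in tier 1): TC = 13,760×€42.40 + (13,760/899.1)×411 + (899.1/2)×0.33×€42.40 = €596,004.13.
EOQ at €36.39 = 970.5 < 1800, so use break Q=1800: TC = 13,760×€36.39 + (13,760/1800.0)×411 + (1800.0/2)×0.33×€36.39 = €514,676.10.
EOQ at €35.97 = 976.2 < 6200, so use break Q=6200: TC = 13,760×€35.97 + (13,760/6200.0)×411 + (6200.0/2)×0.33×€35.97 = €532,656.66.
Lowest total cost is €514,676.10 at Q = 1800.0.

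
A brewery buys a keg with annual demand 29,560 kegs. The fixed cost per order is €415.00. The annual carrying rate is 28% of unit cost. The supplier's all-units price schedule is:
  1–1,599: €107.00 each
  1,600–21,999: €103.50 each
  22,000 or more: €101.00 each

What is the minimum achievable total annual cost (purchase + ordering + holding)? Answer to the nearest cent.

TC* ≈ €3,090,311.12

Holding cost per unit per year at price C is H = 0.28·C.
Evaluate total cost at each tier's feasible EOQ or, if the EOQ is below the tier, at the tier's minimum quantity.
EOQ at €107.00 = 904.9 (feasible in tier 1): TC = 29,560×€107.00 + (29,560/904.9)×415 + (904.9/2)×0.28×€107.00 = €3,190,032.04.
EOQ at €103.50 = 920.1 < 1600, so use break Q=1600: TC = 29,560×€103.50 + (29,560/1600.0)×415 + (1600.0/2)×0.28×€103.50 = €3,090,311.12.
EOQ at €101.00 = 931.4 < 22000, so use break Q=22000: TC = 29,560×€101.00 + (29,560/22000.0)×415 + (22000.0/2)×0.28×€101.00 = €3,297,197.61.
Lowest total cost among the candidates is at Q = 1600.0.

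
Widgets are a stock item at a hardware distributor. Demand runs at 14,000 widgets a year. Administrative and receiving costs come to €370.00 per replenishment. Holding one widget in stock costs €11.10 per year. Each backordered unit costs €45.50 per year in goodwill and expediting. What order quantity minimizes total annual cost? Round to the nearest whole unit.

Q* ≈ 1,078 widgets

With planned backorders, Q* = √(2DS/H) · √((H+B)/B).
√(2DS/H) = √(2 × 14,000 × 370 / 11.1) = 966.092.
√((H+B)/B) = √((11.1+45.5)/45.5) = 1.1153.
Q* ≈ 1077.509.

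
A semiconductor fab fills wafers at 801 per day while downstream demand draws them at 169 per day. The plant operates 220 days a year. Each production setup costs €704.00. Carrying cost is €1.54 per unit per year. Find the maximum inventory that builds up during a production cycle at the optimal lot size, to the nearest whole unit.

I_max ≈ 5,179 wafers

Annual demand D = 169 × 220 = 37,180.
Production build-up factor (1 − d/p) = 1 − 169/801 = 0.7890.
Q* = √(2DS / (H(1 − d/p))) = √(2 × 37,180 × 704 / (1.54 × 0.7890)).
= √(52,349,440 / 1.2151) ≈ 6563.770.
Maximum inventory = Q*(1 − d/p) = 6563.770 × 0.7890 ≈ 5178.905.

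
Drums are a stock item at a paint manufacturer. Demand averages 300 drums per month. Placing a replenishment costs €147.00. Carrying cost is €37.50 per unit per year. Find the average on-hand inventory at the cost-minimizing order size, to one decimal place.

Annual demand D = 300 × 12 = 3,600.
The optimal lot size = √(2DS/H) = √(2 × 3,600 × 147 / 37.5) ≈ 168.00.
Average inventory = Q*/2 ≈ 168.00 / 2 = 84.000.

Average inventory ≈ 84.0 drums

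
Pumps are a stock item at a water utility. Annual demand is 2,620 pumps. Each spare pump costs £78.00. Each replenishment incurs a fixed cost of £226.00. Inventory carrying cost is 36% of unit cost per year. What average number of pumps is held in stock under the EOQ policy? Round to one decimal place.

Holding cost H = 0.36 × £78.00 = £28.0800 per unit per year.
EOQ = √(2DS/H) = √(2 × 2,620 × 226 / 28.08) ≈ 205.36.
Average inventory = Q*/2 ≈ 205.36 / 2 = 102.681.

Average inventory ≈ 102.7 pumps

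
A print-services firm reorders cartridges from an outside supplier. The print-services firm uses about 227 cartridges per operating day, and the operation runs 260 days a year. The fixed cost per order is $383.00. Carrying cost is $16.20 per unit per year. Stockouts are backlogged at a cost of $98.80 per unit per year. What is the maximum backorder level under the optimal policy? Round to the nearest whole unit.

Annual demand D = 227 × 260 = 59,020.
With planned backorders, Q* = √(2DS/H) · √((H+B)/B).
√(2DS/H) = √(2 × 59,020 × 383 / 16.2) = 1670.538.
√((H+B)/B) = √((16.2+98.8)/98.8) = 1.0789.
Q* ≈ 1802.299.
S* = Q* · H/(H+B) = 1802.299 × 16.2/115 ≈ 253.889.

S* ≈ 254 cartridges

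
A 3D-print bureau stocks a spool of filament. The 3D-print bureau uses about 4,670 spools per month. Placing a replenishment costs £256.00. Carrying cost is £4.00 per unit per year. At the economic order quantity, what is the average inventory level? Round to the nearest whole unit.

Average inventory ≈ 1,339 spools

Annual demand D = 4,670 × 12 = 56,040.
Q* = √(2DS/H) = √(2 × 56,040 × 256 / 4) ≈ 2678.27.
Average inventory = Q*/2 ≈ 2678.27 / 2 = 1339.134.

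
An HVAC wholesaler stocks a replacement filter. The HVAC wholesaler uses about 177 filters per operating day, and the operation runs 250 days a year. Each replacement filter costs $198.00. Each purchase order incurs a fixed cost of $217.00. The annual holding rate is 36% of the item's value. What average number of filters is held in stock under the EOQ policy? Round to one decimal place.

Average inventory ≈ 259.5 filters

Annual demand D = 177 × 250 = 44,250.
Holding cost H = 0.36 × $198.00 = $71.2800 per unit per year.
Q* = √(2DS/H) = √(2 × 44,250 × 217 / 71.28) ≈ 519.06.
Average inventory = Q*/2 ≈ 519.06 / 2 = 259.530.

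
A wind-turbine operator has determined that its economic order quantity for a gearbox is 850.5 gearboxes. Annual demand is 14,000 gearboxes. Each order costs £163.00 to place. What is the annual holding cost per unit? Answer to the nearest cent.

Invert the EOQ relation Q*² = 2DS/H.
From Q* = √(2DS/H): H = 2DS / Q*² = 2 × 14,000 × 163 / 850.5² = 6.3095.

H ≈ £6.31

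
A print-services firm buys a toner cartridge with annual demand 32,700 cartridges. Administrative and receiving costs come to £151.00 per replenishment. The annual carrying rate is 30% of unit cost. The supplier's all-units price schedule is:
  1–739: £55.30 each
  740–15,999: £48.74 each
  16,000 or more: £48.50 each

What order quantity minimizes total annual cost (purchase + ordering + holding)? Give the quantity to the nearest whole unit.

Holding cost per unit per year at price C is H = 0.30·C.
For each price level, check whether its EOQ is feasible; otherwise the best quantity at that price is the breakpoint.
Tier 1 (£55.30): EOQ = 771.5 exceeds tier's upper bound 739, so this tier is dominated.
EOQ at £48.74 = 821.8 (feasible in tier 2): TC = 32,700×£48.74 + (32,700/821.8)×151 + (821.8/2)×0.30×£48.74 = £1,605,814.58.
EOQ at £48.50 = 823.8 < 16000, so use break Q=16000: TC = 32,700×£48.50 + (32,700/16000.0)×151 + (16000.0/2)×0.30×£48.50 = £1,702,658.61.
Lowest total cost is £1,605,814.58 at Q = 821.8.

Q* ≈ 822 cartridges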